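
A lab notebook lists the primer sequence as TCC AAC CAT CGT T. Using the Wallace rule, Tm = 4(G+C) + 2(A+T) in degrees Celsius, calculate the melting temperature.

38°C

Base counts: G=1, T=4, C=5, A=3
A+T = 7, G+C = 6
Tm = 2×7 + 4×6 = 38°C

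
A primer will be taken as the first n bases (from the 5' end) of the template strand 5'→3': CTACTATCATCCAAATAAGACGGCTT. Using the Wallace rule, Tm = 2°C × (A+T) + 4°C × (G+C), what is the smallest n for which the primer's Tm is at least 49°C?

First 18 bases: CTACTATCATCCAAATAA → Tm = 46°C (< 49°C)
First 19 bases: CTACTATCATCCAAATAAG → Tm = 50°C (≥ 49°C)
Since every base adds ≥2°C, Tm only increases with n, so the threshold is first crossed at n = 19.

n = 19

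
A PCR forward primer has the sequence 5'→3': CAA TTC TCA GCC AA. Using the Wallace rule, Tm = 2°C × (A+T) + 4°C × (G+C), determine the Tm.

Base counts: A=5, T=3, C=5, G=1
So N_AT = 8 and N_GC = 6.
Tm = 2×8 + 4×6 = 40°C

40°C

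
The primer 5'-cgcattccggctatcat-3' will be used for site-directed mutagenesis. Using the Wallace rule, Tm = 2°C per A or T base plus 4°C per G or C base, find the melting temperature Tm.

52°C

G=3, T=5, A=3, C=6
So N_AT = 8 and N_GC = 9.
Tm = 2(8) + 4(9) = 16 + 36 = 52°C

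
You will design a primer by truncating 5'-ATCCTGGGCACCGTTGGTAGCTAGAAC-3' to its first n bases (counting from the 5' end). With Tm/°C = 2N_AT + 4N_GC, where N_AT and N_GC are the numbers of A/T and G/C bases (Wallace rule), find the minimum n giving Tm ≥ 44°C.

n = 13

First 12 bases: ATCCTGGGCACC → Tm = 40°C (< 44°C)
First 13 bases: ATCCTGGGCACCG → Tm = 44°C (≥ 44°C)
Since every base adds ≥2°C, Tm only increases with n, so the threshold is first crossed at n = 13.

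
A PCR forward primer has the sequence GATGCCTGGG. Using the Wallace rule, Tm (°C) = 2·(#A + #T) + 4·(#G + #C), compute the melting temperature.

Scanning the sequence gives T=2, A=1, C=2, G=5.
A+T = 3, G+C = 7
Tm = 4·7 + 2·3 = 28 + 6 = 34°C

34°C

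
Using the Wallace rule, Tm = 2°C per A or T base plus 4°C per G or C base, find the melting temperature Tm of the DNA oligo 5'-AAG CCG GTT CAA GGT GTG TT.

Base counts: C=3, G=7, A=4, T=6
So N_AT = 10 and N_GC = 10.
Tm = 2(10) + 4(10) = 20 + 40 = 60°C

60°C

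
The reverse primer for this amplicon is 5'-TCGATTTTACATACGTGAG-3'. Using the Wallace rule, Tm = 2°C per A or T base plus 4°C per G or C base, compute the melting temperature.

Counting bases: A=5, G=4, C=3, T=7
A+T = 12, G+C = 7
Tm = 2×12 + 4×7 = 52°C

52°C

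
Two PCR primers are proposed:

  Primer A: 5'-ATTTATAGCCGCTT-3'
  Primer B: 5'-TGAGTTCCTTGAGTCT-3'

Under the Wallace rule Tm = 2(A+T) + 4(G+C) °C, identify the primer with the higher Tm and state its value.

Primer A: A+T=9, G+C=5 → Tm = 2(9)+4(5) = 38°C
Primer B: A+T=9, G+C=7 → Tm = 2(9)+4(7) = 46°C
38°C vs 46°C → primer B is higher.

Primer B, 46°C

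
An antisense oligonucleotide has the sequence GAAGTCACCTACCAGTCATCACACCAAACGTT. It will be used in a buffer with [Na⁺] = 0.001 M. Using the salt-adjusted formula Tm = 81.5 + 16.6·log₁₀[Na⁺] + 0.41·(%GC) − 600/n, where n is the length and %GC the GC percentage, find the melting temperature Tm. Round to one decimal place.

32.2°C

Length n = 32. Scanning the sequence gives G=4, C=11, A=11, T=6.
G+C = 15, so %GC = 15/32 × 100 = 46.875%
Salt term: 16.6 × (-3) = -49.8
GC term: 0.41 × 46.875 = 19.219; length term: −600/32 = −18.75
Tm = 81.5 + (-49.8) + 19.219 − 18.75 = 32.169 → 32.2°C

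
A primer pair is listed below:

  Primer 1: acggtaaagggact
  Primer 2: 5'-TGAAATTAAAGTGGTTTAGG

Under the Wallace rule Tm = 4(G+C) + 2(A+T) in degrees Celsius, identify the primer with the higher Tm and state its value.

Primer 1: A+T=7, G+C=7 → Tm = 2(7)+4(7) = 42°C
Primer 2: A+T=14, G+C=6 → Tm = 2(14)+4(6) = 52°C
42°C vs 52°C → primer 2 is higher.

Primer 2, 52°C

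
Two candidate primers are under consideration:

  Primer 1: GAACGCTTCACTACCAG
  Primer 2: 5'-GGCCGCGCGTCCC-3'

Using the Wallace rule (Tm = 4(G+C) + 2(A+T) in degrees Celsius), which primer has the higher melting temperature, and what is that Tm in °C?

Primer 1: A+T=8, G+C=9 → Tm = 2(8)+4(9) = 52°C
Primer 2: A+T=1, G+C=12 → Tm = 2(1)+4(12) = 50°C
52°C vs 50°C → primer 1 is higher.

Primer 1, 52°C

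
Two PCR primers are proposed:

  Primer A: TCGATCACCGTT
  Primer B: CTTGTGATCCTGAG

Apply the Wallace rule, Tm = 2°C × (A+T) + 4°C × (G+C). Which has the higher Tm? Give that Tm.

Primer B, 42°C

Primer A: A+T=6, G+C=6 → Tm = 2(6)+4(6) = 36°C
Primer B: A+T=7, G+C=7 → Tm = 2(7)+4(7) = 42°C
36°C vs 42°C → primer B is higher.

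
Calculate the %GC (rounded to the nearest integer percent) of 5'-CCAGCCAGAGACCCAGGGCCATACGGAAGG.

67%

Scanning the sequence gives G=10, A=9, C=10, T=1.
G+C = 10 + 10 = 20 out of 30 bases
%GC = 20/30 × 100 = 66.67% ≈ 67%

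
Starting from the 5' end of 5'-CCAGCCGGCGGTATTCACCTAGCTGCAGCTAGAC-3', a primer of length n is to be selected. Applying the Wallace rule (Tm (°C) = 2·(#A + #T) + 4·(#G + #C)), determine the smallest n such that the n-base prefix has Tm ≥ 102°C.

n = 32

First 31 bases: CCAGCCGGCGGTATTCACCTAGCTGCAGCTA → Tm = 100°C (< 102°C)
First 32 bases: CCAGCCGGCGGTATTCACCTAGCTGCAGCTAG → Tm = 104°C (≥ 102°C)
Each additional base adds 2°C (A/T) or 4°C (G/C), so Tm is non-decreasing in n; n = 32 is the first length to reach 102°C.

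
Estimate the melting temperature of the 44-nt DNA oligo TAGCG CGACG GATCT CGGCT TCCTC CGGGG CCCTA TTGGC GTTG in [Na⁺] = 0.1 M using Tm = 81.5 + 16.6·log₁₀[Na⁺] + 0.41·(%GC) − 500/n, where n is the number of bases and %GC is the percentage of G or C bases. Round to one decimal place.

Length n = 44. Base counts: C=14, G=15, A=4, T=11
G+C = 29, so %GC = 29/44 × 100 = 65.909%
Salt term: 16.6 × (-1) = -16.6
GC term: 0.41 × 65.909 = 27.023; length term: −500/44 = −11.364
Tm = 81.5 + (-16.6) + 27.023 − 11.364 = 80.559 → 80.6°C

80.6°C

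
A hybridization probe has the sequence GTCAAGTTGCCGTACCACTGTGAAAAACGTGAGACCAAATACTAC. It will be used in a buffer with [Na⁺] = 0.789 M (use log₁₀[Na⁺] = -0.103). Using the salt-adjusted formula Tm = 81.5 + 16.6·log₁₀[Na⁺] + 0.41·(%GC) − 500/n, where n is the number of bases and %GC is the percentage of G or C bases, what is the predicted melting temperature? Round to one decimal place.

86.9°C

Length n = 45. Scanning the sequence gives T=9, A=16, G=9, C=11.
G+C = 20, so %GC = 20/45 × 100 = 44.444%
Salt term: 16.6 × (-0.103) = -1.71
GC term: 0.41 × 44.444 = 18.222; length term: −500/45 = −11.111
Tm = 81.5 + (-1.71) + 18.222 − 11.111 = 86.901 → 86.9°C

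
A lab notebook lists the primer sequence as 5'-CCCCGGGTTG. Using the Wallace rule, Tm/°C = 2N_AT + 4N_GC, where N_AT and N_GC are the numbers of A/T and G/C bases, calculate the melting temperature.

36°C

Scanning the sequence gives G=4, C=4, A=0, T=2.
So N_AT = 2 and N_GC = 8.
Tm = 2(2) + 4(8) = 4 + 32 = 36°C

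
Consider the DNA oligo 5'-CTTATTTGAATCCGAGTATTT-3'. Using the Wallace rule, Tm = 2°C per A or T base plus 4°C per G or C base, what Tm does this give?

54°C

Base counts: T=10, A=5, C=3, G=3
AT pairs contribute 15, GC pairs contribute 6.
Tm = 2(15) + 4(6) = 30 + 24 = 54°C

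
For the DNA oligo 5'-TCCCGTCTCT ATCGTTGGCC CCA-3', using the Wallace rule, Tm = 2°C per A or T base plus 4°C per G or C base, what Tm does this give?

74°C

A=2, C=10, G=4, T=7
So N_AT = 9 and N_GC = 14.
Tm = 4·14 + 2·9 = 56 + 18 = 74°C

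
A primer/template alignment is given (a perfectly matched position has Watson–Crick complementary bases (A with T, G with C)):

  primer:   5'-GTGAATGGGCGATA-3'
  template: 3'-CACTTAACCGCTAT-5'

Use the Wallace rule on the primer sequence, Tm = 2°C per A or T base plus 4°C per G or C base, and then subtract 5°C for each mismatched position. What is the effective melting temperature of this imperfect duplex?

Primer base counts: A=4, T=3, G=6, C=1 → A+T=7, G+C=7
Perfect-match Tm = 2(7) + 4(7) = 14 + 28 = 42°C
Mismatches (positions where the bases are not complementary): 1 (at position 7)
Effective Tm = 42 − 1×5 = 42 − 5 = 37°C

37°C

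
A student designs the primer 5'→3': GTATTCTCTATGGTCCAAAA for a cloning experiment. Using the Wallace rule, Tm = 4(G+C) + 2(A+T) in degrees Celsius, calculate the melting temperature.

Counting bases: C=4, A=6, G=3, T=7
So N_AT = 13 and N_GC = 7.
Tm = 4·7 + 2·13 = 28 + 26 = 54°C

54°C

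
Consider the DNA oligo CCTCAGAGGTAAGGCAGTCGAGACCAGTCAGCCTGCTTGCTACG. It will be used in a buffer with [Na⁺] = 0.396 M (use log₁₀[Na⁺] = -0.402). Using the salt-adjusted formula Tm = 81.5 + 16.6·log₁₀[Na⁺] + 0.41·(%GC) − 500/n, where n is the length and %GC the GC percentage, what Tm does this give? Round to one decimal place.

87.7°C

Length n = 44. Base counts: A=10, G=13, T=8, C=13
G+C = 26, so %GC = 26/44 × 100 = 59.091%
Salt term: 16.6 × (-0.402) = -6.673
GC term: 0.41 × 59.091 = 24.227; length term: −500/44 = −11.364
Tm = 81.5 + (-6.673) + 24.227 − 11.364 = 87.69 → 87.7°C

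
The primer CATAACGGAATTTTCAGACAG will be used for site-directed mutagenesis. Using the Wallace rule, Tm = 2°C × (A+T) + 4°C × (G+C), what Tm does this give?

Scanning the sequence gives T=5, C=4, A=8, G=4.
AT pairs contribute 13, GC pairs contribute 8.
Tm = 2×13 + 4×8 = 58°C

58°C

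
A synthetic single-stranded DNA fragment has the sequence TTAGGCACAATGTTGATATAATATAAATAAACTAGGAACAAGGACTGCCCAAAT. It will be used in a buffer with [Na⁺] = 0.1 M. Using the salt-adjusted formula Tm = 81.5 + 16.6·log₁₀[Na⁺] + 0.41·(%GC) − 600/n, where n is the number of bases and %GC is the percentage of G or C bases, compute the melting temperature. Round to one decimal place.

Length n = 54. C=8, A=24, G=9, T=13
G+C = 17, so %GC = 17/54 × 100 = 31.481%
Salt term: 16.6 × (-1) = -16.6
GC term: 0.41 × 31.481 = 12.907; length term: −600/54 = −11.111
Tm = 81.5 + (-16.6) + 12.907 − 11.111 = 66.696 → 66.7°C

66.7°C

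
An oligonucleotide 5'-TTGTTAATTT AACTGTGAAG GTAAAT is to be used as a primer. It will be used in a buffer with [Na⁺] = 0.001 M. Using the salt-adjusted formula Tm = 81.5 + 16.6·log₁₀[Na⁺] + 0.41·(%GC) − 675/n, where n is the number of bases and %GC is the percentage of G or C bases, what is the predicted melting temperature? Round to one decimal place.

Length n = 26. A=9, C=1, G=5, T=11
G+C = 6, so %GC = 6/26 × 100 = 23.077%
Salt term: 16.6 × (-3) = -49.8
GC term: 0.41 × 23.077 = 9.462; length term: −675/26 = −25.962
Tm = 81.5 + (-49.8) + 9.462 − 25.962 = 15.2 → 15.2°C

15.2°C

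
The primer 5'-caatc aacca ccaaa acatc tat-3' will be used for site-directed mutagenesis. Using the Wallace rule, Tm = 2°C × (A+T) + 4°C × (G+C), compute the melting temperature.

62°C

Counting bases: G=0, C=8, T=4, A=11
So N_AT = 15 and N_GC = 8.
Tm = 2×15 + 4×8 = 62°C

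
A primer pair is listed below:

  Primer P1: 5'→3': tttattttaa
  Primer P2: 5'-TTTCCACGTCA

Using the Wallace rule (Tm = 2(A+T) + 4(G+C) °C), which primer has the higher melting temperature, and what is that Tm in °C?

Primer P1: A+T=10, G+C=0 → Tm = 2(10)+4(0) = 20°C
Primer P2: A+T=6, G+C=5 → Tm = 2(6)+4(5) = 32°C
20°C vs 32°C → primer P2 is higher.

Primer P2, 32°C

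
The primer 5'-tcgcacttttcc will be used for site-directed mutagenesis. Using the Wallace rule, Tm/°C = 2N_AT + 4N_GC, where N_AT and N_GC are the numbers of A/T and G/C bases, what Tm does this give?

Base counts: C=5, T=5, A=1, G=1
A+T = 6, G+C = 6
Tm = 2(6) + 4(6) = 12 + 24 = 36°C

36°C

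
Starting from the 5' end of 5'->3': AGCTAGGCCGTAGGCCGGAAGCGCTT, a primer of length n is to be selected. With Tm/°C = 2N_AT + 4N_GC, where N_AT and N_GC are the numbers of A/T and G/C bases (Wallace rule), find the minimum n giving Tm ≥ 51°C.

n = 16

First 15 bases: AGCTAGGCCGTAGGC → Tm = 50°C (< 51°C)
First 16 bases: AGCTAGGCCGTAGGCC → Tm = 54°C (≥ 51°C)
Each additional base adds 2°C (A/T) or 4°C (G/C), so Tm is non-decreasing in n; n = 16 is the first length to reach 51°C.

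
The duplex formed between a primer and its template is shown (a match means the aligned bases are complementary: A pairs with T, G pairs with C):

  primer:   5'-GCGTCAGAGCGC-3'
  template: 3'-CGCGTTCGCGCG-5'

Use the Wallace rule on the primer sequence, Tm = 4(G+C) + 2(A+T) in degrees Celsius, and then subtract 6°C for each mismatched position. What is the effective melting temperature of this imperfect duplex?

24°C

Primer base counts: A=2, T=1, G=5, C=4 → A+T=3, G+C=9
Perfect-match Tm = 2(3) + 4(9) = 6 + 36 = 42°C
Mismatches (positions where the bases are not complementary): 3 (at positions 4, 5, 8)
Effective Tm = 42 − 3×6 = 42 − 18 = 24°C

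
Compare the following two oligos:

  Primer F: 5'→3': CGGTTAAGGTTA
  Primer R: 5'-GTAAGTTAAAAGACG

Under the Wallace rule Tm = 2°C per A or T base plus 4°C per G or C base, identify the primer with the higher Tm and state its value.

Primer R, 40°C

Primer F: A+T=7, G+C=5 → Tm = 2(7)+4(5) = 34°C
Primer R: A+T=10, G+C=5 → Tm = 2(10)+4(5) = 40°C
34°C vs 40°C → primer R is higher.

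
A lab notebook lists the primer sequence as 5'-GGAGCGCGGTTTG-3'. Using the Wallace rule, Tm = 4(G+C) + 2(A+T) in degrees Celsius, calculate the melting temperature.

44°C

Base counts: C=2, G=7, A=1, T=3
So N_AT = 4 and N_GC = 9.
Tm = 4·9 + 2·4 = 36 + 8 = 44°C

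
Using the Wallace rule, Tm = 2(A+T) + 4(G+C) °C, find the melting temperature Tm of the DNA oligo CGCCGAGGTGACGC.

Base counts: T=1, G=6, C=5, A=2
So N_AT = 3 and N_GC = 11.
Tm = 2(3) + 4(11) = 6 + 44 = 50°C

50°C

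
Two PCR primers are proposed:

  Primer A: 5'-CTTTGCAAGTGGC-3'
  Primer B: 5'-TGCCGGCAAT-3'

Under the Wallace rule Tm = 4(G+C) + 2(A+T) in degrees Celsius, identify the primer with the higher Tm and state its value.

Primer A, 40°C

Primer A: A+T=6, G+C=7 → Tm = 2(6)+4(7) = 40°C
Primer B: A+T=4, G+C=6 → Tm = 2(4)+4(6) = 32°C
40°C vs 32°C → primer A is higher.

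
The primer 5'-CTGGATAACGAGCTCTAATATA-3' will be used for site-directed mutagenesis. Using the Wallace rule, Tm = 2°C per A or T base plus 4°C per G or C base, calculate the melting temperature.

60°C

T=6, C=4, A=8, G=4
A+T = 14, G+C = 8
Tm = 2(14) + 4(8) = 28 + 32 = 60°C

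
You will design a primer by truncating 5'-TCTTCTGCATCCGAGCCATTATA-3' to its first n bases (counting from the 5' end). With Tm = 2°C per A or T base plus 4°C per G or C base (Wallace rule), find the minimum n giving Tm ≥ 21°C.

First 7 bases: TCTTCTG → Tm = 20°C (< 21°C)
First 8 bases: TCTTCTGC → Tm = 24°C (≥ 21°C)
Each additional base adds 2°C (A/T) or 4°C (G/C), so Tm is non-decreasing in n; n = 8 is the first length to reach 21°C.

n = 8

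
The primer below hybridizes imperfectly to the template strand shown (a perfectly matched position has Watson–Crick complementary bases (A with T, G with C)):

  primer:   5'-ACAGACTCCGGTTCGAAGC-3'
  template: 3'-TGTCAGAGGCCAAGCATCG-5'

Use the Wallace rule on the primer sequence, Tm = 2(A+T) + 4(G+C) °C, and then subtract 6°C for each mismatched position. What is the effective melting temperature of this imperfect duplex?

48°C

Primer base counts: A=5, T=3, G=5, C=6 → A+T=8, G+C=11
Perfect-match Tm = 2(8) + 4(11) = 16 + 44 = 60°C
Mismatches (positions where the bases are not complementary): 2 (at positions 5, 16)
Effective Tm = 60 − 2×6 = 60 − 12 = 48°C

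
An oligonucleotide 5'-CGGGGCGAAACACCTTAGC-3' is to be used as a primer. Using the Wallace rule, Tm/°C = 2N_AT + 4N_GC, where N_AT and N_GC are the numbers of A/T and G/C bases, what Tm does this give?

62°C

Counting bases: A=5, T=2, C=6, G=6
A+T = 7, G+C = 12
Tm = 4·12 + 2·7 = 48 + 14 = 62°C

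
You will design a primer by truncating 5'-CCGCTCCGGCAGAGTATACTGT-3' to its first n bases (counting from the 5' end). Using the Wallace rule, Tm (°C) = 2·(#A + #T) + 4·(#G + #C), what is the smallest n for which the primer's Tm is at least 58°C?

n = 18

First 17 bases: CCGCTCCGGCAGAGTAT → Tm = 56°C (< 58°C)
First 18 bases: CCGCTCCGGCAGAGTATA → Tm = 58°C (≥ 58°C)
Since every base adds ≥2°C, Tm only increases with n, so the threshold is first crossed at n = 18.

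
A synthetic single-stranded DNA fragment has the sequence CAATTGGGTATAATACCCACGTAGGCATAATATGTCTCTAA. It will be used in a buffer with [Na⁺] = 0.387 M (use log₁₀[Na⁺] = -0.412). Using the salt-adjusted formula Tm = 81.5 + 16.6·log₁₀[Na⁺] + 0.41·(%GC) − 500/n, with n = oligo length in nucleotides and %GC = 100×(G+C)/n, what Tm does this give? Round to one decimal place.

Length n = 41. Counting bases: A=14, C=8, G=7, T=12
G+C = 15, so %GC = 15/41 × 100 = 36.585%
Salt term: 16.6 × (-0.412) = -6.839
GC term: 0.41 × 36.585 = 15; length term: −500/41 = −12.195
Tm = 81.5 + (-6.839) + 15 − 12.195 = 77.466 → 77.5°C

77.5°C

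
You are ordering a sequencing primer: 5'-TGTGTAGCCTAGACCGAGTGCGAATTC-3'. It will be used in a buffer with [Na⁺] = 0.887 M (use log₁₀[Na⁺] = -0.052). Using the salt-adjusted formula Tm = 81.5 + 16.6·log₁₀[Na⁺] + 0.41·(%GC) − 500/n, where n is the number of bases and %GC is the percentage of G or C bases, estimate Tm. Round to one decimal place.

Length n = 27. Scanning the sequence gives T=7, A=6, C=6, G=8.
G+C = 14, so %GC = 14/27 × 100 = 51.852%
Salt term: 16.6 × (-0.052) = -0.863
GC term: 0.41 × 51.852 = 21.259; length term: −500/27 = −18.519
Tm = 81.5 + (-0.863) + 21.259 − 18.519 = 83.377 → 83.4°C

83.4°C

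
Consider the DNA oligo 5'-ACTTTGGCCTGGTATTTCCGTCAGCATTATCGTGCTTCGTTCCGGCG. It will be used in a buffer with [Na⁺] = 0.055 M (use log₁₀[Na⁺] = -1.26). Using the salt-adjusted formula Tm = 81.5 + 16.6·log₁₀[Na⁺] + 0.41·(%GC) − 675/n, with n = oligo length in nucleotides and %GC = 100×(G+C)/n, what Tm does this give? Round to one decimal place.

68.0°C

Length n = 47. Base counts: G=12, A=5, T=17, C=13
G+C = 25, so %GC = 25/47 × 100 = 53.191%
Salt term: 16.6 × (-1.26) = -20.916
GC term: 0.41 × 53.191 = 21.808; length term: −675/47 = −14.362
Tm = 81.5 + (-20.916) + 21.808 − 14.362 = 68.03 → 68.0°C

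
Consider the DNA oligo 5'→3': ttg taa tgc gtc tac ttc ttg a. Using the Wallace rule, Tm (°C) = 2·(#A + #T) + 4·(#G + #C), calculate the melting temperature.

60°C

Scanning the sequence gives T=10, C=4, G=4, A=4.
A+T = 14, G+C = 8
Tm = 2×14 + 4×8 = 60°C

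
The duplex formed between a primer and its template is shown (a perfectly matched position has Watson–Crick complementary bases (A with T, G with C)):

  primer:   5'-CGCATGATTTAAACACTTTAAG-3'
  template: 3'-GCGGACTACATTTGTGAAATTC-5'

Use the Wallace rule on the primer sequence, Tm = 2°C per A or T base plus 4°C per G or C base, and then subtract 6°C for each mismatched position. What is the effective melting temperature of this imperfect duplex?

Primer base counts: A=8, T=7, G=3, C=4 → A+T=15, G+C=7
Perfect-match Tm = 2(15) + 4(7) = 30 + 28 = 58°C
Mismatches (positions where the bases are not complementary): 2 (at positions 4, 9)
Effective Tm = 58 − 2×6 = 58 − 12 = 46°C

46°C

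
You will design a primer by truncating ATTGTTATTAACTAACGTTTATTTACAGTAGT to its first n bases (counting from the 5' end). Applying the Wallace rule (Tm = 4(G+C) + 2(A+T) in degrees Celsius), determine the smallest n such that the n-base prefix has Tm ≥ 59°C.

First 25 bases: ATTGTTATTAACTAACGTTTATTTA → Tm = 58°C (< 59°C)
First 26 bases: ATTGTTATTAACTAACGTTTATTTAC → Tm = 62°C (≥ 59°C)
Each additional base adds 2°C (A/T) or 4°C (G/C), so Tm is non-decreasing in n; n = 26 is the first length to reach 59°C.

n = 26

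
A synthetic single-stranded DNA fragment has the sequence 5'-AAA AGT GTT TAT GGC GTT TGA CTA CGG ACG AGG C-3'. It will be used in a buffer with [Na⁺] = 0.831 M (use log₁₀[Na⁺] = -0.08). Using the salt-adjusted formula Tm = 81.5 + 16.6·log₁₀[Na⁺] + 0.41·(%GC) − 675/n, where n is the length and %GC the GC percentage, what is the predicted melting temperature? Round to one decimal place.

79.6°C

Length n = 34. A=9, T=9, C=5, G=11
G+C = 16, so %GC = 16/34 × 100 = 47.059%
Salt term: 16.6 × (-0.08) = -1.328
GC term: 0.41 × 47.059 = 19.294; length term: −675/34 = −19.853
Tm = 81.5 + (-1.328) + 19.294 − 19.853 = 79.613 → 79.6°C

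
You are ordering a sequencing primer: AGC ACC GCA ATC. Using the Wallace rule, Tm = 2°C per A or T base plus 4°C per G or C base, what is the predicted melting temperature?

38°C

C=5, T=1, A=4, G=2
A+T = 5, G+C = 7
Tm = 2(5) + 4(7) = 10 + 28 = 38°C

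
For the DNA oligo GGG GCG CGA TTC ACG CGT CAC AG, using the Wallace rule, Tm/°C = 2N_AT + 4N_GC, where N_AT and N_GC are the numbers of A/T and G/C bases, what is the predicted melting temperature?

C=7, T=3, G=9, A=4
AT pairs contribute 7, GC pairs contribute 16.
Tm = 2(7) + 4(16) = 14 + 64 = 78°C

78°C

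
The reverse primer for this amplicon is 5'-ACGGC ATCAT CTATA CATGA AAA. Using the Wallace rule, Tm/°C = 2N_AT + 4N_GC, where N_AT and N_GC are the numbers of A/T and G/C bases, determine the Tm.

62°C

A=10, G=3, T=5, C=5
So N_AT = 15 and N_GC = 8.
Tm = 2(15) + 4(8) = 30 + 32 = 62°C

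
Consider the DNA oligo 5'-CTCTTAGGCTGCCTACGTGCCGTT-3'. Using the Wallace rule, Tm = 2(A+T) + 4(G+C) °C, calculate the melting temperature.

Counting bases: G=6, A=2, T=8, C=8
So N_AT = 10 and N_GC = 14.
Tm = 2×10 + 4×14 = 76°C

76°C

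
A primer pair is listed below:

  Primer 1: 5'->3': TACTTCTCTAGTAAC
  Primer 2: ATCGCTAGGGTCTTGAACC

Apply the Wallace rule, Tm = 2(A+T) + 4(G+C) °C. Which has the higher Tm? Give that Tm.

Primer 2, 58°C

Primer 1: A+T=10, G+C=5 → Tm = 2(10)+4(5) = 40°C
Primer 2: A+T=9, G+C=10 → Tm = 2(9)+4(10) = 58°C
40°C vs 58°C → primer 2 is higher.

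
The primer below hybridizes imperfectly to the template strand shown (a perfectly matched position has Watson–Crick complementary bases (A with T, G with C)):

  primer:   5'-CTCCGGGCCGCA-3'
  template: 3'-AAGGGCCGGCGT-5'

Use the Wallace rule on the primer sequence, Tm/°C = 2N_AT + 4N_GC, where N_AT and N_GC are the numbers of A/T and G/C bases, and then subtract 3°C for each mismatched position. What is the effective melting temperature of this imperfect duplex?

Primer base counts: A=1, T=1, G=4, C=6 → A+T=2, G+C=10
Perfect-match Tm = 2(2) + 4(10) = 4 + 40 = 44°C
Mismatches (positions where the bases are not complementary): 2 (at positions 1, 5)
Effective Tm = 44 − 2×3 = 44 − 6 = 38°C

38°C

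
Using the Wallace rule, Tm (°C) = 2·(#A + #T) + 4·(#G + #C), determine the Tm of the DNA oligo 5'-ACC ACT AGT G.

30°C

T=2, G=2, A=3, C=3
AT pairs contribute 5, GC pairs contribute 5.
Tm = 4·5 + 2·5 = 20 + 10 = 30°C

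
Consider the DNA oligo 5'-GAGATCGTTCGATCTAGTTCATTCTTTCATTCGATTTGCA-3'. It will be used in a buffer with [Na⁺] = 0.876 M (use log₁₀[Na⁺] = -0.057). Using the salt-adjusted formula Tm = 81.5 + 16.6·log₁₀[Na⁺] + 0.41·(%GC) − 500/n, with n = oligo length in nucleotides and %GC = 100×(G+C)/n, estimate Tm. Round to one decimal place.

Length n = 40. Counting bases: T=17, G=7, C=8, A=8
G+C = 15, so %GC = 15/40 × 100 = 37.5%
Salt term: 16.6 × (-0.057) = -0.946
GC term: 0.41 × 37.5 = 15.375; length term: −500/40 = −12.5
Tm = 81.5 + (-0.946) + 15.375 − 12.5 = 83.429 → 83.4°C

83.4°C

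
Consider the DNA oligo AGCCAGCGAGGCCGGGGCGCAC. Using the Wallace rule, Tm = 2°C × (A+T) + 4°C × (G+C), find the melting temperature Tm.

Counting bases: G=10, C=8, T=0, A=4
AT pairs contribute 4, GC pairs contribute 18.
Tm = 4·18 + 2·4 = 72 + 8 = 80°C

80°C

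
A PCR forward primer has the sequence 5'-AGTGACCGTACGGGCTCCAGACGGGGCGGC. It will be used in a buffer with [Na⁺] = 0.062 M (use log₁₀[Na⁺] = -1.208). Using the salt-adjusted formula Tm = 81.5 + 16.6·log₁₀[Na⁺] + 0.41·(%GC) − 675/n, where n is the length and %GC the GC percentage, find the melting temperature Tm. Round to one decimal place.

69.0°C

Length n = 30. Scanning the sequence gives A=5, C=9, G=13, T=3.
G+C = 22, so %GC = 22/30 × 100 = 73.333%
Salt term: 16.6 × (-1.208) = -20.053
GC term: 0.41 × 73.333 = 30.067; length term: −675/30 = −22.5
Tm = 81.5 + (-20.053) + 30.067 − 22.5 = 69.014 → 69.0°C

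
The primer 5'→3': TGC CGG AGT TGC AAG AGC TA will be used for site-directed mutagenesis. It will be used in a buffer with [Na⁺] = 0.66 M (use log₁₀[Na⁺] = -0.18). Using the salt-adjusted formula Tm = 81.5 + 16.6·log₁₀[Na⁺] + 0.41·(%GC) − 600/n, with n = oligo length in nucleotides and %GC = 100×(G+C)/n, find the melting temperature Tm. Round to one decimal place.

71.1°C

Length n = 20. Base counts: C=4, A=5, T=4, G=7
G+C = 11, so %GC = 11/20 × 100 = 55%
Salt term: 16.6 × (-0.18) = -2.988
GC term: 0.41 × 55 = 22.55; length term: −600/20 = −30
Tm = 81.5 + (-2.988) + 22.55 − 30 = 71.062 → 71.1°C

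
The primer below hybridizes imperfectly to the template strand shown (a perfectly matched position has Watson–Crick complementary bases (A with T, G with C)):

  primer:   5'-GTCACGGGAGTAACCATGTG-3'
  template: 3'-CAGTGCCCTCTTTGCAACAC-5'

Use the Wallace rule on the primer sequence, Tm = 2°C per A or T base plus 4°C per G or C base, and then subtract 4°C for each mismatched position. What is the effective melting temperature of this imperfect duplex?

Primer base counts: A=5, T=4, G=7, C=4 → A+T=9, G+C=11
Perfect-match Tm = 2(9) + 4(11) = 18 + 44 = 62°C
Mismatches (positions where the bases are not complementary): 3 (at positions 11, 15, 16)
Effective Tm = 62 − 3×4 = 62 − 12 = 50°C

50°C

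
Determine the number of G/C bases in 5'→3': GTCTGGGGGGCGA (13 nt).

Scanning the sequence gives G=8, T=2, A=1, C=2.
G+C = 8 + 2 = 10

10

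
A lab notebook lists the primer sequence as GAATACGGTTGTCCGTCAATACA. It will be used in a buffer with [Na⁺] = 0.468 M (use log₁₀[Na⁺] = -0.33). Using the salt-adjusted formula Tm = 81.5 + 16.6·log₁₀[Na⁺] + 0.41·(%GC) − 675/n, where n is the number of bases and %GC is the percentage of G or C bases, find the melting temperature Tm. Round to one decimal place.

64.5°C

Length n = 23. Scanning the sequence gives A=7, T=6, G=5, C=5.
G+C = 10, so %GC = 10/23 × 100 = 43.478%
Salt term: 16.6 × (-0.33) = -5.478
GC term: 0.41 × 43.478 = 17.826; length term: −675/23 = −29.348
Tm = 81.5 + (-5.478) + 17.826 − 29.348 = 64.5 → 64.5°C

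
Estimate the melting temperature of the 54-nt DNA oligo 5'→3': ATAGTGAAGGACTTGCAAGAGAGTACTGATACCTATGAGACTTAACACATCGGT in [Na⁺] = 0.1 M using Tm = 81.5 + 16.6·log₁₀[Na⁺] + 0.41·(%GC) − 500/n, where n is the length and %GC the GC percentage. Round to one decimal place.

72.3°C

Length n = 54. G=13, T=13, C=9, A=19
G+C = 22, so %GC = 22/54 × 100 = 40.741%
Salt term: 16.6 × (-1) = -16.6
GC term: 0.41 × 40.741 = 16.704; length term: −500/54 = −9.259
Tm = 81.5 + (-16.6) + 16.704 − 9.259 = 72.345 → 72.3°C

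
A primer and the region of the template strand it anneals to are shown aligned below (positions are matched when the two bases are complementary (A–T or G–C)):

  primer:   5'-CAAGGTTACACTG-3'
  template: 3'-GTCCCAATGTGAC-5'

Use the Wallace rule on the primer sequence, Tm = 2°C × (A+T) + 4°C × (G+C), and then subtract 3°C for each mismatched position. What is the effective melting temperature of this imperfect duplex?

35°C

Primer base counts: A=4, T=3, G=3, C=3 → A+T=7, G+C=6
Perfect-match Tm = 2(7) + 4(6) = 14 + 24 = 38°C
Mismatches (positions where the bases are not complementary): 1 (at position 3)
Effective Tm = 38 − 1×3 = 38 − 3 = 35°C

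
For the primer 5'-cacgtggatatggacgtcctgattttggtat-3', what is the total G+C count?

14

T=11, A=6, G=9, C=5
Total G or C: 9 + 5 = 14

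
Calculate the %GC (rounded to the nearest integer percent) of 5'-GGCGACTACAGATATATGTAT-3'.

A=7, T=6, C=3, G=5
G+C = 5 + 3 = 8 out of 21 bases
%GC = 8/21 × 100 = 38.1% ≈ 38%

38%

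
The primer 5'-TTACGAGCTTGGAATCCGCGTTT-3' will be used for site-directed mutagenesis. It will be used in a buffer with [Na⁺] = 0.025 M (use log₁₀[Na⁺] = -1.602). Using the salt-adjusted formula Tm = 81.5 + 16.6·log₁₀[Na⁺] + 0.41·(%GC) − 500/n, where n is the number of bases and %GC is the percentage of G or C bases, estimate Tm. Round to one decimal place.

52.8°C

Length n = 23. Counting bases: C=5, A=4, G=6, T=8
G+C = 11, so %GC = 11/23 × 100 = 47.826%
Salt term: 16.6 × (-1.602) = -26.593
GC term: 0.41 × 47.826 = 19.609; length term: −500/23 = −21.739
Tm = 81.5 + (-26.593) + 19.609 − 21.739 = 52.777 → 52.8°C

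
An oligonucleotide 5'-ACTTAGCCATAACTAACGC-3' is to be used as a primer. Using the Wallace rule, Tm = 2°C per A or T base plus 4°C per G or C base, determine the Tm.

54°C

G=2, T=4, A=7, C=6
A+T = 11, G+C = 8
Tm = 4·8 + 2·11 = 32 + 22 = 54°C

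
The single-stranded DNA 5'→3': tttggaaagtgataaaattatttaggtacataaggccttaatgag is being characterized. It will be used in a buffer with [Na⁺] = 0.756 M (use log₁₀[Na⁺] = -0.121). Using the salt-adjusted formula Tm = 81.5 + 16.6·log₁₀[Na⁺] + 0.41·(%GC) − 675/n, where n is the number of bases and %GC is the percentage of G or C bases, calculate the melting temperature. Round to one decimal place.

Length n = 45. C=3, A=17, G=10, T=15
G+C = 13, so %GC = 13/45 × 100 = 28.889%
Salt term: 16.6 × (-0.121) = -2.009
GC term: 0.41 × 28.889 = 11.844; length term: −675/45 = −15
Tm = 81.5 + (-2.009) + 11.844 − 15 = 76.335 → 76.3°C

76.3°C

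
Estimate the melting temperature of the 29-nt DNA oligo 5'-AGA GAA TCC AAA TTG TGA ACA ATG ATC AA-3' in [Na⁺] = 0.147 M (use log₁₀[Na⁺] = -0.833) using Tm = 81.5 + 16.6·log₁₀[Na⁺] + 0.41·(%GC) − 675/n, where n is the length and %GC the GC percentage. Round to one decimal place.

Length n = 29. T=6, G=5, A=14, C=4
G+C = 9, so %GC = 9/29 × 100 = 31.034%
Salt term: 16.6 × (-0.833) = -13.828
GC term: 0.41 × 31.034 = 12.724; length term: −675/29 = −23.276
Tm = 81.5 + (-13.828) + 12.724 − 23.276 = 57.12 → 57.1°C

57.1°C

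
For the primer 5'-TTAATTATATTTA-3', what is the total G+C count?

Counting bases: T=8, A=5, C=0, G=0
G+C = 0 + 0 = 0

0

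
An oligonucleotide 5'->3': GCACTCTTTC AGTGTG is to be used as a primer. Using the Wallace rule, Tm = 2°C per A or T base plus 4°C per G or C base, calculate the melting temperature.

48°C

Scanning the sequence gives T=6, G=4, A=2, C=4.
So N_AT = 8 and N_GC = 8.
Tm = 2×8 + 4×8 = 48°C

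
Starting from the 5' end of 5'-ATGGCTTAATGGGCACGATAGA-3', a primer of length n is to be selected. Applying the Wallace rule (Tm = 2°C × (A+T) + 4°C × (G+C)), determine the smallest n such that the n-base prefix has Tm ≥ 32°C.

n = 12

First 11 bases: ATGGCTTAATG → Tm = 30°C (< 32°C)
First 12 bases: ATGGCTTAATGG → Tm = 34°C (≥ 32°C)
Each additional base adds 2°C (A/T) or 4°C (G/C), so Tm is non-decreasing in n; n = 12 is the first length to reach 32°C.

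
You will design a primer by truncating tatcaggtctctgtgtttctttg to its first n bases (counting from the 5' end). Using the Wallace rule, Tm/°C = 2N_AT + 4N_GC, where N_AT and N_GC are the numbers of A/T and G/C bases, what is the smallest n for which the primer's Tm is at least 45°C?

n = 16

First 15 bases: TATCAGGTCTCTGTG → Tm = 44°C (< 45°C)
First 16 bases: TATCAGGTCTCTGTGT → Tm = 46°C (≥ 45°C)
Each additional base adds 2°C (A/T) or 4°C (G/C), so Tm is non-decreasing in n; n = 16 is the first length to reach 45°C.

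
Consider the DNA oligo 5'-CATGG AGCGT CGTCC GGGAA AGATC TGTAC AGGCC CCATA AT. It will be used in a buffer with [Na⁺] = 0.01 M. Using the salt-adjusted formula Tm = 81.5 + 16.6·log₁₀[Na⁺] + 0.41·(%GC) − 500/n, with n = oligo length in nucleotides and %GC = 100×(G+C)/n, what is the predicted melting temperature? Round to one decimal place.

58.8°C

Length n = 42. C=11, A=11, T=8, G=12
G+C = 23, so %GC = 23/42 × 100 = 54.762%
Salt term: 16.6 × (-2) = -33.2
GC term: 0.41 × 54.762 = 22.452; length term: −500/42 = −11.905
Tm = 81.5 + (-33.2) + 22.452 − 11.905 = 58.847 → 58.8°C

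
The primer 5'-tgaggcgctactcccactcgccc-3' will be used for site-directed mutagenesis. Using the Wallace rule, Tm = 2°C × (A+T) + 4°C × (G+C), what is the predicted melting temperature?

78°C

Scanning the sequence gives C=11, G=5, A=3, T=4.
So N_AT = 7 and N_GC = 16.
Tm = 4·16 + 2·7 = 64 + 14 = 78°C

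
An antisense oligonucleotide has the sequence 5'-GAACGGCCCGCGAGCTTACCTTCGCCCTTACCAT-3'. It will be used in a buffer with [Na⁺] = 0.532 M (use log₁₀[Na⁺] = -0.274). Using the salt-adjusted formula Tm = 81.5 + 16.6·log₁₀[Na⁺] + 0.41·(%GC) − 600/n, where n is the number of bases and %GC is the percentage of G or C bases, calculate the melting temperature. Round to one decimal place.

84.6°C

Length n = 34. C=14, T=7, G=7, A=6
G+C = 21, so %GC = 21/34 × 100 = 61.765%
Salt term: 16.6 × (-0.274) = -4.548
GC term: 0.41 × 61.765 = 25.324; length term: −600/34 = −17.647
Tm = 81.5 + (-4.548) + 25.324 − 17.647 = 84.629 → 84.6°C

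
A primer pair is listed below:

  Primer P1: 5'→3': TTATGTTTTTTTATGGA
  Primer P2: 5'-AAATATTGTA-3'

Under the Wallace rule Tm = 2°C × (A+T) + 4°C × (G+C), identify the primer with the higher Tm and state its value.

Primer P1: A+T=14, G+C=3 → Tm = 2(14)+4(3) = 40°C
Primer P2: A+T=9, G+C=1 → Tm = 2(9)+4(1) = 22°C
40°C vs 22°C → primer P1 is higher.

Primer P1, 40°C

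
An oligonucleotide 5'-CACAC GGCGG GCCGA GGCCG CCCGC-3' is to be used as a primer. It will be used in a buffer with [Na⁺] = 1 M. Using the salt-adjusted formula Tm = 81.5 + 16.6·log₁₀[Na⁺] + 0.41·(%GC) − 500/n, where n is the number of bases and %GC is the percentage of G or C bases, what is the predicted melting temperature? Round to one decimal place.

Length n = 25. Scanning the sequence gives T=0, G=10, A=3, C=12.
G+C = 22, so %GC = 22/25 × 100 = 88%
Salt term: 16.6 × (0) = 0
GC term: 0.41 × 88 = 36.08; length term: −500/25 = −20
Tm = 81.5 + (0) + 36.08 − 20 = 97.58 → 97.6°C

97.6°C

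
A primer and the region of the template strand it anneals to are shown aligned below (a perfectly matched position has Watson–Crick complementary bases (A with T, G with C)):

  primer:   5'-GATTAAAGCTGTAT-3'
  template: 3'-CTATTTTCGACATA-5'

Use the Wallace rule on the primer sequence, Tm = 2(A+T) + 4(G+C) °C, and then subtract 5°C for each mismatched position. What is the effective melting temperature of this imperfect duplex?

Primer base counts: A=5, T=5, G=3, C=1 → A+T=10, G+C=4
Perfect-match Tm = 2(10) + 4(4) = 20 + 16 = 36°C
Mismatches (positions where the bases are not complementary): 1 (at position 4)
Effective Tm = 36 − 1×5 = 36 − 5 = 31°C

31°C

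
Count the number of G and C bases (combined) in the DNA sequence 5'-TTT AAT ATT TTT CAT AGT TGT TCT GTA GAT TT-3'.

6

Counting bases: A=7, C=2, G=4, T=19
G+C = 4 + 2 = 6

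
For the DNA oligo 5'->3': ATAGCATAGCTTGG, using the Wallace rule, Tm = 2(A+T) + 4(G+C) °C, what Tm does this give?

Scanning the sequence gives G=4, C=2, A=4, T=4.
A+T = 8, G+C = 6
Tm = 2×8 + 4×6 = 40°C

40°C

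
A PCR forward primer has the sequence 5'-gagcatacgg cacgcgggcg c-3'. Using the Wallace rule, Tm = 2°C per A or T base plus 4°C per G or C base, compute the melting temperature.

74°C

Counting bases: A=4, T=1, C=7, G=9
A+T = 5, G+C = 16
Tm = 2×5 + 4×16 = 74°C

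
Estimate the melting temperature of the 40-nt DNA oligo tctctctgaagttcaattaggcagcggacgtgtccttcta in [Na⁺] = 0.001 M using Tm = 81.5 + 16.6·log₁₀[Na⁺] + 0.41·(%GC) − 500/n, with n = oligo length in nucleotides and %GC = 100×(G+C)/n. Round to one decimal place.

Length n = 40. Scanning the sequence gives T=13, C=10, G=9, A=8.
G+C = 19, so %GC = 19/40 × 100 = 47.5%
Salt term: 16.6 × (-3) = -49.8
GC term: 0.41 × 47.5 = 19.475; length term: −500/40 = −12.5
Tm = 81.5 + (-49.8) + 19.475 − 12.5 = 38.675 → 38.7°C

38.7°C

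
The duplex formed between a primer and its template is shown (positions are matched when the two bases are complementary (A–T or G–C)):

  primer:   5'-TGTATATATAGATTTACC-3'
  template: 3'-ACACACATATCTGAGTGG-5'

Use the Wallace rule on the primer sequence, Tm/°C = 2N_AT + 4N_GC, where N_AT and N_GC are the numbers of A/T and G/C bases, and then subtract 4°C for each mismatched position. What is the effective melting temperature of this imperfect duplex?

28°C

Primer base counts: A=6, T=8, G=2, C=2 → A+T=14, G+C=4
Perfect-match Tm = 2(14) + 4(4) = 28 + 16 = 44°C
Mismatches (positions where the bases are not complementary): 4 (at positions 4, 6, 13, 15)
Effective Tm = 44 − 4×4 = 44 − 16 = 28°C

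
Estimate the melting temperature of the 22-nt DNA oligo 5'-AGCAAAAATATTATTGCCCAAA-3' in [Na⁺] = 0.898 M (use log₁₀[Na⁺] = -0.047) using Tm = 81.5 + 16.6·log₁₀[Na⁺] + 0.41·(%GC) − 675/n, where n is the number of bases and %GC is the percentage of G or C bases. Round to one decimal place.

61.2°C

Length n = 22. A=11, T=5, C=4, G=2
G+C = 6, so %GC = 6/22 × 100 = 27.273%
Salt term: 16.6 × (-0.047) = -0.78
GC term: 0.41 × 27.273 = 11.182; length term: −675/22 = −30.682
Tm = 81.5 + (-0.78) + 11.182 − 30.682 = 61.22 → 61.2°C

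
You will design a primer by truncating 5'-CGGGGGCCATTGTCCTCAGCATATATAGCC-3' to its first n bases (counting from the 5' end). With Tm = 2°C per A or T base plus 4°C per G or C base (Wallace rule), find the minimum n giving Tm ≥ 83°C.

First 27 bases: CGGGGGCCATTGTCCTCAGCATATATA → Tm = 82°C (< 83°C)
First 28 bases: CGGGGGCCATTGTCCTCAGCATATATAG → Tm = 86°C (≥ 83°C)
Since every base adds ≥2°C, Tm only increases with n, so the threshold is first crossed at n = 28.

n = 28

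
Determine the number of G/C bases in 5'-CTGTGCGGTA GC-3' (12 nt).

8

G=5, T=3, A=1, C=3
G+C = 5 + 3 = 8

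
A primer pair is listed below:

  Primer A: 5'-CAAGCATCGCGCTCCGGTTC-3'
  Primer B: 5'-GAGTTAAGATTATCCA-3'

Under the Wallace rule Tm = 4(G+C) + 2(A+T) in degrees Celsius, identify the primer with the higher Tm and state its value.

Primer A, 66°C

Primer A: A+T=7, G+C=13 → Tm = 2(7)+4(13) = 66°C
Primer B: A+T=11, G+C=5 → Tm = 2(11)+4(5) = 42°C
66°C vs 42°C → primer A is higher.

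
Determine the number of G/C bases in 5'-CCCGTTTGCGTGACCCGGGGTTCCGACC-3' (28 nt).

20

Base counts: T=6, A=2, C=11, G=9
G+C = 9 + 11 = 20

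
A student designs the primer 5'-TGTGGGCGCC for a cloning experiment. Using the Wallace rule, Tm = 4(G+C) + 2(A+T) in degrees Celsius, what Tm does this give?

36°C

Base counts: C=3, T=2, G=5, A=0
So N_AT = 2 and N_GC = 8.
Tm = 2×2 + 4×8 = 36°C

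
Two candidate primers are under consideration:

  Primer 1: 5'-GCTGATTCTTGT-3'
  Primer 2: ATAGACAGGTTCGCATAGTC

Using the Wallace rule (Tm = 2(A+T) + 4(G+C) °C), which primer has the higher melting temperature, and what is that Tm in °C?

Primer 2, 58°C

Primer 1: A+T=7, G+C=5 → Tm = 2(7)+4(5) = 34°C
Primer 2: A+T=11, G+C=9 → Tm = 2(11)+4(9) = 58°C
34°C vs 58°C → primer 2 is higher.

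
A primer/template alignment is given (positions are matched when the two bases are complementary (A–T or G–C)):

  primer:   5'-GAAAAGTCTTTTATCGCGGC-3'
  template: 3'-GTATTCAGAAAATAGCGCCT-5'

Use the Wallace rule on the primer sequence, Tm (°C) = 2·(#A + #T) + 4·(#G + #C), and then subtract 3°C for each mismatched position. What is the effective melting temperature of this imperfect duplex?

Primer base counts: A=5, T=6, G=5, C=4 → A+T=11, G+C=9
Perfect-match Tm = 2(11) + 4(9) = 22 + 36 = 58°C
Mismatches (positions where the bases are not complementary): 3 (at positions 1, 3, 20)
Effective Tm = 58 − 3×3 = 58 − 9 = 49°C

49°C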